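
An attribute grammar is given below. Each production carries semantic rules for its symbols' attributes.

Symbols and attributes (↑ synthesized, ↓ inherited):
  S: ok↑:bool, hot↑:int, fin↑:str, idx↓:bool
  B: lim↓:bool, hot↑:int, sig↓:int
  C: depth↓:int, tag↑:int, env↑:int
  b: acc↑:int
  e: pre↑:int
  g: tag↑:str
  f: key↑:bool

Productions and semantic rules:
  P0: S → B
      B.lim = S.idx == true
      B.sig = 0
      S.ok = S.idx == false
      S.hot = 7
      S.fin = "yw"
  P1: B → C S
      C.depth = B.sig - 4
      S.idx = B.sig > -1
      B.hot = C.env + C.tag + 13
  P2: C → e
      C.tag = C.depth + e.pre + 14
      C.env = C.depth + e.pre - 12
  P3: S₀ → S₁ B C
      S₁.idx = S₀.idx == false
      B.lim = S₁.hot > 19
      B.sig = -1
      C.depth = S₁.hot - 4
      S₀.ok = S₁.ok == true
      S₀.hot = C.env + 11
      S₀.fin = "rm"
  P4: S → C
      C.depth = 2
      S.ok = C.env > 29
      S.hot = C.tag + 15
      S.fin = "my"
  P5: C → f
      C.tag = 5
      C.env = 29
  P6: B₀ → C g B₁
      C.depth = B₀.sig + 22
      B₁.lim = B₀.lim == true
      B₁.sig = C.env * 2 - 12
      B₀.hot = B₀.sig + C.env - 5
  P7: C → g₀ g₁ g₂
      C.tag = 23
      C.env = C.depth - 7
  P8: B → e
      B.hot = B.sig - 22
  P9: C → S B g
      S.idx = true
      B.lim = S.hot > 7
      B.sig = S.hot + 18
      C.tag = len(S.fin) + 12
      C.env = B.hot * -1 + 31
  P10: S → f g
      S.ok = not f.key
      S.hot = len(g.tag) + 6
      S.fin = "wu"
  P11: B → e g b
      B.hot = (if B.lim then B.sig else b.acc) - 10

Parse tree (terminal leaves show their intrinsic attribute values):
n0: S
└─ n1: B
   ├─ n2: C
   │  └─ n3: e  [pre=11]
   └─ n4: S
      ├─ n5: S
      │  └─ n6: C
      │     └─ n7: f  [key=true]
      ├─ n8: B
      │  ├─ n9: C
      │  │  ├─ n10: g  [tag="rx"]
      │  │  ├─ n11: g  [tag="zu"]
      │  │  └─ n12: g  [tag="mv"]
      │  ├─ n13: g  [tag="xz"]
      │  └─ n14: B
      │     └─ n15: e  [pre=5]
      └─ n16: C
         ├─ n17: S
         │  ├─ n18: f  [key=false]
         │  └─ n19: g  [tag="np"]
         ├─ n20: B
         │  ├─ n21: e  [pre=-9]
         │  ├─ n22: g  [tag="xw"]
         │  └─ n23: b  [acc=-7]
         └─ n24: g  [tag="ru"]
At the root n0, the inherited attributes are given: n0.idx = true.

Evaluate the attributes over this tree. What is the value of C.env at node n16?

1. n0.idx = true  [given at root]
2. n1.lim = true  [S.idx == true]
3. n1.sig = 0  [0]
4. n2.depth = -4  [B.sig - 4]
5. n3.pre = 11  [terminal]
6. n2.tag = 21  [C.depth + e.pre + 14]
7. n2.env = -5  [C.depth + e.pre - 12]
8. n4.idx = true  [B.sig > -1]
9. n5.idx = false  [S₀.idx == false]
10. n6.depth = 2  [2]
11. n7.key = true  [terminal]
12. n6.tag = 5  [5]
13. n6.env = 29  [29]
14. n5.ok = false  [C.env > 29]
15. n5.hot = 20  [C.tag + 15]
16. n5.fin = "my"  ["my"]
17. n8.lim = true  [S₁.hot > 19]
18. n8.sig = -1  [-1]
19. n9.depth = 21  [B₀.sig + 22]
20. n10.tag = "rx"  [terminal]
21. n11.tag = "zu"  [terminal]
22. n12.tag = "mv"  [terminal]
23. n9.tag = 23  [23]
24. n9.env = 14  [C.depth - 7]
25. n13.tag = "xz"  [terminal]
26. n14.lim = true  [B₀.lim == true]
27. n14.sig = 16  [C.env * 2 - 12]
28. n15.pre = 5  [terminal]
29. n14.hot = -6  [B.sig - 22]
30. n8.hot = 8  [B₀.sig + C.env - 5]
31. n16.depth = 16  [S₁.hot - 4]
32. n17.idx = true  [true]
33. n18.key = false  [terminal]
34. n19.tag = "np"  [terminal]
35. n17.ok = true  [not f.key]
36. n17.hot = 8  [len(g.tag) + 6]
37. n17.fin = "wu"  ["wu"]
38. n20.lim = true  [S.hot > 7]
39. n20.sig = 26  [S.hot + 18]
40. n21.pre = -9  [terminal]
41. n22.tag = "xw"  [terminal]
42. n23.acc = -7  [terminal]
43. n20.hot = 16  [(if B.lim then B.sig else b.acc) - 10]
44. n24.tag = "ru"  [terminal]
45. n16.tag = 14  [len(S.fin) + 12]
46. n16.env = 15  [B.hot * -1 + 31]
47. n4.ok = false  [S₁.ok == true]
48. n4.hot = 26  [C.env + 11]
49. n4.fin = "rm"  ["rm"]
50. n1.hot = 29  [C.env + C.tag + 13]
51. n0.ok = false  [S.idx == false]
52. n0.hot = 7  [7]
53. n0.fin = "yw"  ["yw"]

15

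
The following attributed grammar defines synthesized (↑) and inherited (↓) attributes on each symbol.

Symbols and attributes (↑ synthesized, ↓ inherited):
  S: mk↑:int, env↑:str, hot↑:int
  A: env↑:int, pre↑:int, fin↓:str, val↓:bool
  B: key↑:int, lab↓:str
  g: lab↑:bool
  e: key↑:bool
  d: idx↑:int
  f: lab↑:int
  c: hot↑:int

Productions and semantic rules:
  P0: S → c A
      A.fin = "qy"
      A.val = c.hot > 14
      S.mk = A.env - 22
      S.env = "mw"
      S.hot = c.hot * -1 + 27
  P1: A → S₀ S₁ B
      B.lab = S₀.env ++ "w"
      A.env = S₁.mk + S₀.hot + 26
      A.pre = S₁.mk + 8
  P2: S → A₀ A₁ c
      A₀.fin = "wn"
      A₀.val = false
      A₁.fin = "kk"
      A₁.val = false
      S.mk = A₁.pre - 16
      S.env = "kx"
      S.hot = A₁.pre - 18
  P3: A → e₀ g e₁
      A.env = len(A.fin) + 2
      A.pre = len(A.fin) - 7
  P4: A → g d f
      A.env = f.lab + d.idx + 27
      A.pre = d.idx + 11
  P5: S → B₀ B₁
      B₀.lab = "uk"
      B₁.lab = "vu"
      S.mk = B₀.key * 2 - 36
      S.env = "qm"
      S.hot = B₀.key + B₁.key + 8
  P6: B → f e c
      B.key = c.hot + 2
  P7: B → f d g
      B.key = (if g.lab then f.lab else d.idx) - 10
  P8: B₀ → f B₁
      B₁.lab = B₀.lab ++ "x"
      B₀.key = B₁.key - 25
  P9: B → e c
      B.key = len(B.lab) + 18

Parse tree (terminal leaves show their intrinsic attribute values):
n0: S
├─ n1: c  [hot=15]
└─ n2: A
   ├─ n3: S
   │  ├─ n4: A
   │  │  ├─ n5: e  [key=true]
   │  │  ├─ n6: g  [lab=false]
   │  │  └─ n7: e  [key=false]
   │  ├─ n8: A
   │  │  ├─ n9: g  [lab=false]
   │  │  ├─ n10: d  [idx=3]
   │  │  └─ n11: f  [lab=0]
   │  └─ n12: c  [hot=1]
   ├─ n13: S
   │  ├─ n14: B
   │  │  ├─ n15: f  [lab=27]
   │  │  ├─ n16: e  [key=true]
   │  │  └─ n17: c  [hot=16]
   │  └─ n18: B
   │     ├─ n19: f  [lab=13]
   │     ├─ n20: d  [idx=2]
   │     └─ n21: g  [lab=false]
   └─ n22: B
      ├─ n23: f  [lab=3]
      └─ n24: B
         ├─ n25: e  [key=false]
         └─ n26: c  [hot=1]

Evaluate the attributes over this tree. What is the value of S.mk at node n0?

0

1. n1.hot = 15  [terminal]
2. n2.fin = "qy"  ["qy"]
3. n2.val = true  [c.hot > 14]
4. n4.fin = "wn"  ["wn"]
5. n4.val = false  [false]
6. n5.key = true  [terminal]
7. n6.lab = false  [terminal]
8. n7.key = false  [terminal]
9. n4.env = 4  [len(A.fin) + 2]
10. n4.pre = -5  [len(A.fin) - 7]
11. n8.fin = "kk"  ["kk"]
12. n8.val = false  [false]
13. n9.lab = false  [terminal]
14. n10.idx = 3  [terminal]
15. n11.lab = 0  [terminal]
16. n8.env = 30  [f.lab + d.idx + 27]
17. n8.pre = 14  [d.idx + 11]
18. n12.hot = 1  [terminal]
19. n3.mk = -2  [A₁.pre - 16]
20. n3.env = "kx"  ["kx"]
21. n3.hot = -4  [A₁.pre - 18]
22. n14.lab = "uk"  ["uk"]
23. n15.lab = 27  [terminal]
24. n16.key = true  [terminal]
25. n17.hot = 16  [terminal]
26. n14.key = 18  [c.hot + 2]
27. n18.lab = "vu"  ["vu"]
28. n19.lab = 13  [terminal]
29. n20.idx = 2  [terminal]
30. n21.lab = false  [terminal]
31. n18.key = -8  [(if g.lab then f.lab else d.idx) - 10]
32. n13.mk = 0  [B₀.key * 2 - 36]
33. n13.env = "qm"  ["qm"]
34. n13.hot = 18  [B₀.key + B₁.key + 8]
35. n22.lab = "kxw"  [S₀.env ++ "w"]
36. n23.lab = 3  [terminal]
37. n24.lab = "kxwx"  [B₀.lab ++ "x"]
38. n25.key = false  [terminal]
39. n26.hot = 1  [terminal]
40. n24.key = 22  [len(B.lab) + 18]
41. n22.key = -3  [B₁.key - 25]
42. n2.env = 22  [S₁.mk + S₀.hot + 26]
43. n2.pre = 8  [S₁.mk + 8]
44. n0.mk = 0  [A.env - 22]
45. n0.env = "mw"  ["mw"]
46. n0.hot = 12  [c.hot * -1 + 27]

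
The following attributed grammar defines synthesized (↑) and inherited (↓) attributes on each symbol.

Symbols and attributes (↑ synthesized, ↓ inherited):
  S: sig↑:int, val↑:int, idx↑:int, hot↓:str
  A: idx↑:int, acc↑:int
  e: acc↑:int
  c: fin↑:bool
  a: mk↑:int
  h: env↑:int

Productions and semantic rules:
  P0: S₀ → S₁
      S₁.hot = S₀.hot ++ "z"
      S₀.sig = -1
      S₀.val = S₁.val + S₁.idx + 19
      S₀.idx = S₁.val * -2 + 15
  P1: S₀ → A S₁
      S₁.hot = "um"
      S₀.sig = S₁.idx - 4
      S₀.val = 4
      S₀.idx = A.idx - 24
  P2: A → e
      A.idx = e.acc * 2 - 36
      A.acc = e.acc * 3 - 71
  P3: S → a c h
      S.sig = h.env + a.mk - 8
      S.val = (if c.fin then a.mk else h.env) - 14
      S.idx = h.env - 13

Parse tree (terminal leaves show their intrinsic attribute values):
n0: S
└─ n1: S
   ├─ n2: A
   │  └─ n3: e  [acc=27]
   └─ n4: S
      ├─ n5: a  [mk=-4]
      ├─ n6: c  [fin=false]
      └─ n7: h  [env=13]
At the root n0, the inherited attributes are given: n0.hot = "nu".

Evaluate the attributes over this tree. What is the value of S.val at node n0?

17

1. n0.hot = "nu"  [given at root]
2. n1.hot = "nuz"  [S₀.hot ++ "z"]
3. n3.acc = 27  [terminal]
4. n2.idx = 18  [e.acc * 2 - 36]
5. n2.acc = 10  [e.acc * 3 - 71]
6. n4.hot = "um"  ["um"]
7. n5.mk = -4  [terminal]
8. n6.fin = false  [terminal]
9. n7.env = 13  [terminal]
10. n4.sig = 1  [h.env + a.mk - 8]
11. n4.val = -1  [(if c.fin then a.mk else h.env) - 14]
12. n4.idx = 0  [h.env - 13]
13. n1.sig = -4  [S₁.idx - 4]
14. n1.val = 4  [4]
15. n1.idx = -6  [A.idx - 24]
16. n0.sig = -1  [-1]
17. n0.val = 17  [S₁.val + S₁.idx + 19]
18. n0.idx = 7  [S₁.val * -2 + 15]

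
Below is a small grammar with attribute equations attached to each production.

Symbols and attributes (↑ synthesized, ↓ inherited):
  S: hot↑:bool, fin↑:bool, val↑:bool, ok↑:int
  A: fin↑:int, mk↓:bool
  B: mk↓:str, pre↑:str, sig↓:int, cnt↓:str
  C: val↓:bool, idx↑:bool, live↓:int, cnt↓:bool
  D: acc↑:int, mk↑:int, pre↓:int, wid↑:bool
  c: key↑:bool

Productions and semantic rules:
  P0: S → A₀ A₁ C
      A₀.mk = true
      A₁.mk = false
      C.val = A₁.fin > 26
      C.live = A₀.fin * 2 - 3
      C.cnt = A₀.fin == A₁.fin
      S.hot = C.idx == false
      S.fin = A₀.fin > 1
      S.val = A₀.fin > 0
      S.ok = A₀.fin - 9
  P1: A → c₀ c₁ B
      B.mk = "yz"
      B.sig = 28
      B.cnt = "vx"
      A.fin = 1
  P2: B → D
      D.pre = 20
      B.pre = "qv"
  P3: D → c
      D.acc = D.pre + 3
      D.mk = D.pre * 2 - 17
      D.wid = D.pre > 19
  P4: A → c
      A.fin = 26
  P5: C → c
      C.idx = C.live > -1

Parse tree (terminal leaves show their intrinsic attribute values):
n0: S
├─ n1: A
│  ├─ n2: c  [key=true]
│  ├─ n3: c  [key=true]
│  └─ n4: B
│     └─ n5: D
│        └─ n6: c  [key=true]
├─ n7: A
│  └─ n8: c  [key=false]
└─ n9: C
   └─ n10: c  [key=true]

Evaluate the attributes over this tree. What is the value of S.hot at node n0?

true

1. n1.mk = true  [true]
2. n2.key = true  [terminal]
3. n3.key = true  [terminal]
4. n4.mk = "yz"  ["yz"]
5. n4.sig = 28  [28]
6. n4.cnt = "vx"  ["vx"]
7. n5.pre = 20  [20]
8. n6.key = true  [terminal]
9. n5.acc = 23  [D.pre + 3]
10. n5.mk = 23  [D.pre * 2 - 17]
11. n5.wid = true  [D.pre > 19]
12. n4.pre = "qv"  ["qv"]
13. n1.fin = 1  [1]
14. n7.mk = false  [false]
15. n8.key = false  [terminal]
16. n7.fin = 26  [26]
17. n9.val = false  [A₁.fin > 26]
18. n9.live = -1  [A₀.fin * 2 - 3]
19. n9.cnt = false  [A₀.fin == A₁.fin]
20. n10.key = true  [terminal]
21. n9.idx = false  [C.live > -1]
22. n0.hot = true  [C.idx == false]
23. n0.fin = false  [A₀.fin > 1]
24. n0.val = true  [A₀.fin > 0]
25. n0.ok = -8  [A₀.fin - 9]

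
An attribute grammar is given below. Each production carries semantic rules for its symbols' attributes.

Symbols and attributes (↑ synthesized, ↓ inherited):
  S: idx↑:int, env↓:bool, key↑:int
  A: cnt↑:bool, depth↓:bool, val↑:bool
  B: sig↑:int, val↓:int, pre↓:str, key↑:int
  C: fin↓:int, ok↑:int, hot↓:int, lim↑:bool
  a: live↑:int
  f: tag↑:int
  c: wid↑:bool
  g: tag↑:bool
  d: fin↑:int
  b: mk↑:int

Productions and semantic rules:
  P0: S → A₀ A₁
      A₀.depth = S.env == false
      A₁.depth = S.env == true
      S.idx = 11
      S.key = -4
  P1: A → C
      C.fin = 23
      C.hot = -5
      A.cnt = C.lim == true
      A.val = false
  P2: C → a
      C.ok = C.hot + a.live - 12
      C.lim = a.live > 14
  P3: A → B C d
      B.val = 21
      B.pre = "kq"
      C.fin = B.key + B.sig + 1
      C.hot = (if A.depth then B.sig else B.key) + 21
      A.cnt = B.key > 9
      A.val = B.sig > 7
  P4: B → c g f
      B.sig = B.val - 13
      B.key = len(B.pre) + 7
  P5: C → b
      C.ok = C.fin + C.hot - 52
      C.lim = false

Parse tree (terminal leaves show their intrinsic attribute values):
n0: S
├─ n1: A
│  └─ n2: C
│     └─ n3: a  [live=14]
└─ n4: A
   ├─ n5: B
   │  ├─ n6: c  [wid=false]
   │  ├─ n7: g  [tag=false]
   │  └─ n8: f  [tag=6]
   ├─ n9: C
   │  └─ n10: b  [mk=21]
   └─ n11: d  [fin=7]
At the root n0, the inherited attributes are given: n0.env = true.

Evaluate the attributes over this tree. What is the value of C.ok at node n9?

-5

1. n0.env = true  [given at root]
2. n1.depth = false  [S.env == false]
3. n2.fin = 23  [23]
4. n2.hot = -5  [-5]
5. n3.live = 14  [terminal]
6. n2.ok = -3  [C.hot + a.live - 12]
7. n2.lim = false  [a.live > 14]
8. n1.cnt = false  [C.lim == true]
9. n1.val = false  [false]
10. n4.depth = true  [S.env == true]
11. n5.val = 21  [21]
12. n5.pre = "kq"  ["kq"]
13. n6.wid = false  [terminal]
14. n7.tag = false  [terminal]
15. n8.tag = 6  [terminal]
16. n5.sig = 8  [B.val - 13]
17. n5.key = 9  [len(B.pre) + 7]
18. n9.fin = 18  [B.key + B.sig + 1]
19. n9.hot = 29  [(if A.depth then B.sig else B.key) + 21]
20. n10.mk = 21  [terminal]
21. n9.ok = -5  [C.fin + C.hot - 52]
22. n9.lim = false  [false]
23. n11.fin = 7  [terminal]
24. n4.cnt = false  [B.key > 9]
25. n4.val = true  [B.sig > 7]
26. n0.idx = 11  [11]
27. n0.key = -4  [-4]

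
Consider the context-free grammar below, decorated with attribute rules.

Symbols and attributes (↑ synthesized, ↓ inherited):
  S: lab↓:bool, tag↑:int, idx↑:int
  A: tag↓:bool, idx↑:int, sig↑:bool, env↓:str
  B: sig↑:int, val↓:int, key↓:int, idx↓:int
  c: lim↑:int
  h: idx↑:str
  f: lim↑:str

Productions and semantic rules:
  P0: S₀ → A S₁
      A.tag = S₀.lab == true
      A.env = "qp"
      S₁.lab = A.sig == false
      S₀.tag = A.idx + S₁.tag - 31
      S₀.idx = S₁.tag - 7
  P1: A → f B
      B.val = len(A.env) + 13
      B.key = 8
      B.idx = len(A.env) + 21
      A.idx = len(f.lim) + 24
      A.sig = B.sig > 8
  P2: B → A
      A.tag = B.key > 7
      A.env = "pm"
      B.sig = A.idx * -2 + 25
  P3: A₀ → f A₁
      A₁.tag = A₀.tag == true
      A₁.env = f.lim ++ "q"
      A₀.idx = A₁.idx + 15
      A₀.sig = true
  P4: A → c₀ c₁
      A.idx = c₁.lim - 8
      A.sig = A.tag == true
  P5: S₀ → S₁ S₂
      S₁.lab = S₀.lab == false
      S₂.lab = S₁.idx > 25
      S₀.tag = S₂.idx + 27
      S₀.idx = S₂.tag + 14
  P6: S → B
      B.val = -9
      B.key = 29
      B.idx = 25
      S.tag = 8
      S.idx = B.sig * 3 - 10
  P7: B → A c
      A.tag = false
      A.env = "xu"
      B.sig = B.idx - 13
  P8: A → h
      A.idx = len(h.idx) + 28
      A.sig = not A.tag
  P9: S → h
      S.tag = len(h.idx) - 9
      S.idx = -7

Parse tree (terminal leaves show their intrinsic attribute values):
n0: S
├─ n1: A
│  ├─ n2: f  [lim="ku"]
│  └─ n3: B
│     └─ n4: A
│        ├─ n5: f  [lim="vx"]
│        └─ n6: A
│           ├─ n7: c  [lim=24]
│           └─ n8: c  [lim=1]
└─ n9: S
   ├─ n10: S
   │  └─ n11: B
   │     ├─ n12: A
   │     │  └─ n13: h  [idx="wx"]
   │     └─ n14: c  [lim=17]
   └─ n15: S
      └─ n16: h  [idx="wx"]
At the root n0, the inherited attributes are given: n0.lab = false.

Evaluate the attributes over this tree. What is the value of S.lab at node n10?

1. n0.lab = false  [given at root]
2. n1.tag = false  [S₀.lab == true]
3. n1.env = "qp"  ["qp"]
4. n2.lim = "ku"  [terminal]
5. n3.val = 15  [len(A.env) + 13]
6. n3.key = 8  [8]
7. n3.idx = 23  [len(A.env) + 21]
8. n4.tag = true  [B.key > 7]
9. n4.env = "pm"  ["pm"]
10. n5.lim = "vx"  [terminal]
11. n6.tag = true  [A₀.tag == true]
12. n6.env = "vxq"  [f.lim ++ "q"]
13. n7.lim = 24  [terminal]
14. n8.lim = 1  [terminal]
15. n6.idx = -7  [c₁.lim - 8]
16. n6.sig = true  [A.tag == true]
17. n4.idx = 8  [A₁.idx + 15]
18. n4.sig = true  [true]
19. n3.sig = 9  [A.idx * -2 + 25]
20. n1.idx = 26  [len(f.lim) + 24]
21. n1.sig = true  [B.sig > 8]
22. n9.lab = false  [A.sig == false]
23. n10.lab = true  [S₀.lab == false]
24. n11.val = -9  [-9]
25. n11.key = 29  [29]
26. n11.idx = 25  [25]
27. n12.tag = false  [false]
28. n12.env = "xu"  ["xu"]
29. n13.idx = "wx"  [terminal]
30. n12.idx = 30  [len(h.idx) + 28]
31. n12.sig = true  [not A.tag]
32. n14.lim = 17  [terminal]
33. n11.sig = 12  [B.idx - 13]
34. n10.tag = 8  [8]
35. n10.idx = 26  [B.sig * 3 - 10]
36. n15.lab = true  [S₁.idx > 25]
37. n16.idx = "wx"  [terminal]
38. n15.tag = -7  [len(h.idx) - 9]
39. n15.idx = -7  [-7]
40. n9.tag = 20  [S₂.idx + 27]
41. n9.idx = 7  [S₂.tag + 14]
42. n0.tag = 15  [A.idx + S₁.tag - 31]
43. n0.idx = 13  [S₁.tag - 7]

true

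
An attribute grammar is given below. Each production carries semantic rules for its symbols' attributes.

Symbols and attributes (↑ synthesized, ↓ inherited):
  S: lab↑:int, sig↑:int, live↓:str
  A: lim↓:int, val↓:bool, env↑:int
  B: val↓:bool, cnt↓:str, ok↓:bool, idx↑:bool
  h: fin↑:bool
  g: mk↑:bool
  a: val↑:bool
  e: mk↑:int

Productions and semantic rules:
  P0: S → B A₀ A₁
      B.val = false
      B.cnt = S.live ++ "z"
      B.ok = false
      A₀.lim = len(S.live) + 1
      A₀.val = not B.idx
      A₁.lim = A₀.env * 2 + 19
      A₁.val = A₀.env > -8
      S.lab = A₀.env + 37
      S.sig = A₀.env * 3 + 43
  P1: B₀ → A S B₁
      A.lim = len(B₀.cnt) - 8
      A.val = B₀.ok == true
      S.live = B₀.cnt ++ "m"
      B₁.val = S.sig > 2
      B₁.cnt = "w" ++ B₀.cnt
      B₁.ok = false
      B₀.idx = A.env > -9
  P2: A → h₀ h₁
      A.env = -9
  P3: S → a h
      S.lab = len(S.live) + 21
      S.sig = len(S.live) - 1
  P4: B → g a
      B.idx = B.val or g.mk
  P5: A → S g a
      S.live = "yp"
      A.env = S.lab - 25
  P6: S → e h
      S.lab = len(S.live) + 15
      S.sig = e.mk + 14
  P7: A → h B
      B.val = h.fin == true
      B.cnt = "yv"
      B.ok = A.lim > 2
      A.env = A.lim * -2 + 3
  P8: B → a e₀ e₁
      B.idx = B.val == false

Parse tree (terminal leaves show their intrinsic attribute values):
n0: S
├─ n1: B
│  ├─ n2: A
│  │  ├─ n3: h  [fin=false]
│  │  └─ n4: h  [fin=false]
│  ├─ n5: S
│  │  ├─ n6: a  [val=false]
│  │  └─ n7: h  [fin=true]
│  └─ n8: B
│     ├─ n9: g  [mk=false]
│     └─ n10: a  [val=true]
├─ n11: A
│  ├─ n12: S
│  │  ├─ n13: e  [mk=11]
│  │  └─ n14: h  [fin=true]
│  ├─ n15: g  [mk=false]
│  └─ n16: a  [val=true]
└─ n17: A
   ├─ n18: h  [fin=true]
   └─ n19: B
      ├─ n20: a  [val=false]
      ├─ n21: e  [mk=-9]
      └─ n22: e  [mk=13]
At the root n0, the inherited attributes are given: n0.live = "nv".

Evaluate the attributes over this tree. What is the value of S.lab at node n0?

1. n0.live = "nv"  [given at root]
2. n1.val = false  [false]
3. n1.cnt = "nvz"  [S.live ++ "z"]
4. n1.ok = false  [false]
5. n2.lim = -5  [len(B₀.cnt) - 8]
6. n2.val = false  [B₀.ok == true]
7. n3.fin = false  [terminal]
8. n4.fin = false  [terminal]
9. n2.env = -9  [-9]
10. n5.live = "nvzm"  [B₀.cnt ++ "m"]
11. n6.val = false  [terminal]
12. n7.fin = true  [terminal]
13. n5.lab = 25  [len(S.live) + 21]
14. n5.sig = 3  [len(S.live) - 1]
15. n8.val = true  [S.sig > 2]
16. n8.cnt = "wnvz"  ["w" ++ B₀.cnt]
17. n8.ok = false  [false]
18. n9.mk = false  [terminal]
19. n10.val = true  [terminal]
20. n8.idx = true  [B.val or g.mk]
21. n1.idx = false  [A.env > -9]
22. n11.lim = 3  [len(S.live) + 1]
23. n11.val = true  [not B.idx]
24. n12.live = "yp"  ["yp"]
25. n13.mk = 11  [terminal]
26. n14.fin = true  [terminal]
27. n12.lab = 17  [len(S.live) + 15]
28. n12.sig = 25  [e.mk + 14]
29. n15.mk = false  [terminal]
30. n16.val = true  [terminal]
31. n11.env = -8  [S.lab - 25]
32. n17.lim = 3  [A₀.env * 2 + 19]
33. n17.val = false  [A₀.env > -8]
34. n18.fin = true  [terminal]
35. n19.val = true  [h.fin == true]
36. n19.cnt = "yv"  ["yv"]
37. n19.ok = true  [A.lim > 2]
38. n20.val = false  [terminal]
39. n21.mk = -9  [terminal]
40. n22.mk = 13  [terminal]
41. n19.idx = false  [B.val == false]
42. n17.env = -3  [A.lim * -2 + 3]
43. n0.lab = 29  [A₀.env + 37]
44. n0.sig = 19  [A₀.env * 3 + 43]

29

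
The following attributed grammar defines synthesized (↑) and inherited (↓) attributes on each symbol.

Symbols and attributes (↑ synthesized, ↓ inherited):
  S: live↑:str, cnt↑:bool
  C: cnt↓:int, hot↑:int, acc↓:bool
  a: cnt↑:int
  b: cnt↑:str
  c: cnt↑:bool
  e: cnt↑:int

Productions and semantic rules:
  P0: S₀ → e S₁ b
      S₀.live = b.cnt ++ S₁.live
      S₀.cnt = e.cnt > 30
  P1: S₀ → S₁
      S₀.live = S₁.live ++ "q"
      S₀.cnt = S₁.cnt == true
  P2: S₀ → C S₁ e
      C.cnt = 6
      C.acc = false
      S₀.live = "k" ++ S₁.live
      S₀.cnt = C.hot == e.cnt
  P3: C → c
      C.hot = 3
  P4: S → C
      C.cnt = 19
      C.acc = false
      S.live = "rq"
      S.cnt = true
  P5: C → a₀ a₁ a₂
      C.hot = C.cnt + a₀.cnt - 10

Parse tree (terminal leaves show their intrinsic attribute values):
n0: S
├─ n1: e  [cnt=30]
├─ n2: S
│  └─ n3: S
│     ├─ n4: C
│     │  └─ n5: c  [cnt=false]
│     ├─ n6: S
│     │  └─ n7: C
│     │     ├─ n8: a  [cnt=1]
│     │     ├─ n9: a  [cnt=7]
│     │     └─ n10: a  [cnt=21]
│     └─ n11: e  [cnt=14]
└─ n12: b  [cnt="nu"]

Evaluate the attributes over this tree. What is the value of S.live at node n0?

"nukrqq"

1. n1.cnt = 30  [terminal]
2. n4.cnt = 6  [6]
3. n4.acc = false  [false]
4. n5.cnt = false  [terminal]
5. n4.hot = 3  [3]
6. n7.cnt = 19  [19]
7. n7.acc = false  [false]
8. n8.cnt = 1  [terminal]
9. n9.cnt = 7  [terminal]
10. n10.cnt = 21  [terminal]
11. n7.hot = 10  [C.cnt + a₀.cnt - 10]
12. n6.live = "rq"  ["rq"]
13. n6.cnt = true  [true]
14. n11.cnt = 14  [terminal]
15. n3.live = "krq"  ["k" ++ S₁.live]
16. n3.cnt = false  [C.hot == e.cnt]
17. n2.live = "krqq"  [S₁.live ++ "q"]
18. n2.cnt = false  [S₁.cnt == true]
19. n12.cnt = "nu"  [terminal]
20. n0.live = "nukrqq"  [b.cnt ++ S₁.live]
21. n0.cnt = false  [e.cnt > 30]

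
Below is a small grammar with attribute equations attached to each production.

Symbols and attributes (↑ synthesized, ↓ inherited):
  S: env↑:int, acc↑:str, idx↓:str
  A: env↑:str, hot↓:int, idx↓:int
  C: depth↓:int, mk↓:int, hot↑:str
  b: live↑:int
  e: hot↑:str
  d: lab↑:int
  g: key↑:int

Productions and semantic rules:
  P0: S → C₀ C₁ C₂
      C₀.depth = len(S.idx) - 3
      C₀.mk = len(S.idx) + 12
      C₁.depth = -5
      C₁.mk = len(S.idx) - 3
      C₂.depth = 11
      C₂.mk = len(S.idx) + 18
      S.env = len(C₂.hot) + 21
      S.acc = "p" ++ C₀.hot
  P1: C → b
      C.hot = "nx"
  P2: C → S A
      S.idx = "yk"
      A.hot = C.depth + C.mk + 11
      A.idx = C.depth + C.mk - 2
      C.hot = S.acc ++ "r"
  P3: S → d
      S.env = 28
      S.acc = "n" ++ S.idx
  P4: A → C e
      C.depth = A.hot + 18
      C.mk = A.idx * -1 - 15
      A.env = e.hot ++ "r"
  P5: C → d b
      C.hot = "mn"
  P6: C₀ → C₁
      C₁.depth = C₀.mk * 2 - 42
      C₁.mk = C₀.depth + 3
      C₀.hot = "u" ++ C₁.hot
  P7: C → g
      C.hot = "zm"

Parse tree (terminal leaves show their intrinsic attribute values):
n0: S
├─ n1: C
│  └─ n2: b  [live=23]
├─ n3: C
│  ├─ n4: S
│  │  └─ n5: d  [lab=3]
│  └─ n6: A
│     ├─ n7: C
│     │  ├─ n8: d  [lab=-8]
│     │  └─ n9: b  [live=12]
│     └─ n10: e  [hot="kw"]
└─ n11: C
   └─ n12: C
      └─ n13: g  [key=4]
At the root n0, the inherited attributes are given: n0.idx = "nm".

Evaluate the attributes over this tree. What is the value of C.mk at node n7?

1. n0.idx = "nm"  [given at root]
2. n1.depth = -1  [len(S.idx) - 3]
3. n1.mk = 14  [len(S.idx) + 12]
4. n2.live = 23  [terminal]
5. n1.hot = "nx"  ["nx"]
6. n3.depth = -5  [-5]
7. n3.mk = -1  [len(S.idx) - 3]
8. n4.idx = "yk"  ["yk"]
9. n5.lab = 3  [terminal]
10. n4.env = 28  [28]
11. n4.acc = "nyk"  ["n" ++ S.idx]
12. n6.hot = 5  [C.depth + C.mk + 11]
13. n6.idx = -8  [C.depth + C.mk - 2]
14. n7.depth = 23  [A.hot + 18]
15. n7.mk = -7  [A.idx * -1 - 15]
16. n8.lab = -8  [terminal]
17. n9.live = 12  [terminal]
18. n7.hot = "mn"  ["mn"]
19. n10.hot = "kw"  [terminal]
20. n6.env = "kwr"  [e.hot ++ "r"]
21. n3.hot = "nykr"  [S.acc ++ "r"]
22. n11.depth = 11  [11]
23. n11.mk = 20  [len(S.idx) + 18]
24. n12.depth = -2  [C₀.mk * 2 - 42]
25. n12.mk = 14  [C₀.depth + 3]
26. n13.key = 4  [terminal]
27. n12.hot = "zm"  ["zm"]
28. n11.hot = "uzm"  ["u" ++ C₁.hot]
29. n0.env = 24  [len(C₂.hot) + 21]
30. n0.acc = "pnx"  ["p" ++ C₀.hot]

-7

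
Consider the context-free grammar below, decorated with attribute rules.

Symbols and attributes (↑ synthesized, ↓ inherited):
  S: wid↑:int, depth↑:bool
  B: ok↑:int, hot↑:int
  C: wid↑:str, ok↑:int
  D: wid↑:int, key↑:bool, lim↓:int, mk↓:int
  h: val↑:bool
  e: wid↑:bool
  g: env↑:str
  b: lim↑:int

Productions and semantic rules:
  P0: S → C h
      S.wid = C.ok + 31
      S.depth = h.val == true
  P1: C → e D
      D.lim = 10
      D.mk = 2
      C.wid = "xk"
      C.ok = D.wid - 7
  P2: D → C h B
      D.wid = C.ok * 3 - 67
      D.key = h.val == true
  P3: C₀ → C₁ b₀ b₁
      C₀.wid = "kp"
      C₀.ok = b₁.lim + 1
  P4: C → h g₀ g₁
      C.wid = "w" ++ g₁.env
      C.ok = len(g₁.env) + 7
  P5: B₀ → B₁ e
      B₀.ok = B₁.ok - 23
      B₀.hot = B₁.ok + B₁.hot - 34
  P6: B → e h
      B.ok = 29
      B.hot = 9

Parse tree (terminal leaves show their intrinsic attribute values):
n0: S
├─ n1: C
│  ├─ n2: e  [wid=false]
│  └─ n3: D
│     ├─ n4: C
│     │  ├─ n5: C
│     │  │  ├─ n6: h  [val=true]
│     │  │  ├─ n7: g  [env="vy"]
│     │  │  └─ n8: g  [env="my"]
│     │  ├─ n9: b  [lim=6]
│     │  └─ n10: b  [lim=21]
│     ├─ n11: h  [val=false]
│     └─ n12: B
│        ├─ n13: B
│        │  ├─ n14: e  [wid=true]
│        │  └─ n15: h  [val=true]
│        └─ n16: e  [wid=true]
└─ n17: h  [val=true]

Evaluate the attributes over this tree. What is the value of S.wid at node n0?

23

1. n2.wid = false  [terminal]
2. n3.lim = 10  [10]
3. n3.mk = 2  [2]
4. n6.val = true  [terminal]
5. n7.env = "vy"  [terminal]
6. n8.env = "my"  [terminal]
7. n5.wid = "wmy"  ["w" ++ g₁.env]
8. n5.ok = 9  [len(g₁.env) + 7]
9. n9.lim = 6  [terminal]
10. n10.lim = 21  [terminal]
11. n4.wid = "kp"  ["kp"]
12. n4.ok = 22  [b₁.lim + 1]
13. n11.val = false  [terminal]
14. n14.wid = true  [terminal]
15. n15.val = true  [terminal]
16. n13.ok = 29  [29]
17. n13.hot = 9  [9]
18. n16.wid = true  [terminal]
19. n12.ok = 6  [B₁.ok - 23]
20. n12.hot = 4  [B₁.ok + B₁.hot - 34]
21. n3.wid = -1  [C.ok * 3 - 67]
22. n3.key = false  [h.val == true]
23. n1.wid = "xk"  ["xk"]
24. n1.ok = -8  [D.wid - 7]
25. n17.val = true  [terminal]
26. n0.wid = 23  [C.ok + 31]
27. n0.depth = true  [h.val == true]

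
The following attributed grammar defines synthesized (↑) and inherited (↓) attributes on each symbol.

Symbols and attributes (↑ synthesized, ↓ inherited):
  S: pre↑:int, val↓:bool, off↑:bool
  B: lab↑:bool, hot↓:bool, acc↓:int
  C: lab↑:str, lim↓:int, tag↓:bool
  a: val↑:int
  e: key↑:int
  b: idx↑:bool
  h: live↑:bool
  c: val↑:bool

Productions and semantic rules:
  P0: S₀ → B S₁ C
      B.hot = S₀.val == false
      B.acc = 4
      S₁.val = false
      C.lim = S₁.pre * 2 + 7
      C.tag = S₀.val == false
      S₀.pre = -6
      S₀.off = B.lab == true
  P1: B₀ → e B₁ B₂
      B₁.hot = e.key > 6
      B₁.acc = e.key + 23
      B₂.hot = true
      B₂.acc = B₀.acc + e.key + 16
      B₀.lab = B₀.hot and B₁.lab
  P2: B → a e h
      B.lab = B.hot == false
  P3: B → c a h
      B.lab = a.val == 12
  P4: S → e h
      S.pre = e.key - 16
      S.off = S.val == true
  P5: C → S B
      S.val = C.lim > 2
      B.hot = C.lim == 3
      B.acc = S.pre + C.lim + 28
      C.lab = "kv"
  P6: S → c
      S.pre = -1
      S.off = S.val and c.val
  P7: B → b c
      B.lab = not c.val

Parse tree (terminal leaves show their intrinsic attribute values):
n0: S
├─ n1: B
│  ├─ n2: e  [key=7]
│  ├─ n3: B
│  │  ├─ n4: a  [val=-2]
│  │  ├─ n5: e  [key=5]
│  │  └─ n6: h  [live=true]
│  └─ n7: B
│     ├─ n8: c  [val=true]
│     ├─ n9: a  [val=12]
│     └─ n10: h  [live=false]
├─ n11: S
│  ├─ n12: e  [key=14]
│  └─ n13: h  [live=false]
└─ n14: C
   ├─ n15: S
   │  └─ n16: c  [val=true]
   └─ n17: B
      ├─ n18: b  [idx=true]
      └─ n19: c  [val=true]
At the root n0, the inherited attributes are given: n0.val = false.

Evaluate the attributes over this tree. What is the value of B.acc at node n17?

1. n0.val = false  [given at root]
2. n1.hot = true  [S₀.val == false]
3. n1.acc = 4  [4]
4. n2.key = 7  [terminal]
5. n3.hot = true  [e.key > 6]
6. n3.acc = 30  [e.key + 23]
7. n4.val = -2  [terminal]
8. n5.key = 5  [terminal]
9. n6.live = true  [terminal]
10. n3.lab = false  [B.hot == false]
11. n7.hot = true  [true]
12. n7.acc = 27  [B₀.acc + e.key + 16]
13. n8.val = true  [terminal]
14. n9.val = 12  [terminal]
15. n10.live = false  [terminal]
16. n7.lab = true  [a.val == 12]
17. n1.lab = false  [B₀.hot and B₁.lab]
18. n11.val = false  [false]
19. n12.key = 14  [terminal]
20. n13.live = false  [terminal]
21. n11.pre = -2  [e.key - 16]
22. n11.off = false  [S.val == true]
23. n14.lim = 3  [S₁.pre * 2 + 7]
24. n14.tag = true  [S₀.val == false]
25. n15.val = true  [C.lim > 2]
26. n16.val = true  [terminal]
27. n15.pre = -1  [-1]
28. n15.off = true  [S.val and c.val]
29. n17.hot = true  [C.lim == 3]
30. n17.acc = 30  [S.pre + C.lim + 28]
31. n18.idx = true  [terminal]
32. n19.val = true  [terminal]
33. n17.lab = false  [not c.val]
34. n14.lab = "kv"  ["kv"]
35. n0.pre = -6  [-6]
36. n0.off = false  [B.lab == true]

30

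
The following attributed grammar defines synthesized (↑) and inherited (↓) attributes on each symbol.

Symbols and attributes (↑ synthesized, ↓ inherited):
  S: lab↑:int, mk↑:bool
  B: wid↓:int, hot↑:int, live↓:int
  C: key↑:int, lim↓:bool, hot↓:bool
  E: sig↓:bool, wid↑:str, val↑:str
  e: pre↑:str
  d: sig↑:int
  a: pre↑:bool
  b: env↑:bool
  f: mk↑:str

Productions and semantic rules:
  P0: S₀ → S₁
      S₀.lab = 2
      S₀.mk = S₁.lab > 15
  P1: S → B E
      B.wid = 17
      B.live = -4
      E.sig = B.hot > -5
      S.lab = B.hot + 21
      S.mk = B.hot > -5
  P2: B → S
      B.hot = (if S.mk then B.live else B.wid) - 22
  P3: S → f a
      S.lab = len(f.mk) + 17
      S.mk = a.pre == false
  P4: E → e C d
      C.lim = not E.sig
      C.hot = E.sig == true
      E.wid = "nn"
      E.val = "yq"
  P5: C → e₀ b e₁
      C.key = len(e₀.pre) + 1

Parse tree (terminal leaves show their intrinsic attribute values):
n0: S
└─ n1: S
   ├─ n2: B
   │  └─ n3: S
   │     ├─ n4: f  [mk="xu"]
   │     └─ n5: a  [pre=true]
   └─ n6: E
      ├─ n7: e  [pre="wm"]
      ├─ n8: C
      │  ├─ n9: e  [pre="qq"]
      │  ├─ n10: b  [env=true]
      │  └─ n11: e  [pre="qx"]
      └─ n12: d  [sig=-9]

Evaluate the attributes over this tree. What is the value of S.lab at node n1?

1. n2.wid = 17  [17]
2. n2.live = -4  [-4]
3. n4.mk = "xu"  [terminal]
4. n5.pre = true  [terminal]
5. n3.lab = 19  [len(f.mk) + 17]
6. n3.mk = false  [a.pre == false]
7. n2.hot = -5  [(if S.mk then B.live else B.wid) - 22]
8. n6.sig = false  [B.hot > -5]
9. n7.pre = "wm"  [terminal]
10. n8.lim = true  [not E.sig]
11. n8.hot = false  [E.sig == true]
12. n9.pre = "qq"  [terminal]
13. n10.env = true  [terminal]
14. n11.pre = "qx"  [terminal]
15. n8.key = 3  [len(e₀.pre) + 1]
16. n12.sig = -9  [terminal]
17. n6.wid = "nn"  ["nn"]
18. n6.val = "yq"  ["yq"]
19. n1.lab = 16  [B.hot + 21]
20. n1.mk = false  [B.hot > -5]
21. n0.lab = 2  [2]
22. n0.mk = true  [S₁.lab > 15]

16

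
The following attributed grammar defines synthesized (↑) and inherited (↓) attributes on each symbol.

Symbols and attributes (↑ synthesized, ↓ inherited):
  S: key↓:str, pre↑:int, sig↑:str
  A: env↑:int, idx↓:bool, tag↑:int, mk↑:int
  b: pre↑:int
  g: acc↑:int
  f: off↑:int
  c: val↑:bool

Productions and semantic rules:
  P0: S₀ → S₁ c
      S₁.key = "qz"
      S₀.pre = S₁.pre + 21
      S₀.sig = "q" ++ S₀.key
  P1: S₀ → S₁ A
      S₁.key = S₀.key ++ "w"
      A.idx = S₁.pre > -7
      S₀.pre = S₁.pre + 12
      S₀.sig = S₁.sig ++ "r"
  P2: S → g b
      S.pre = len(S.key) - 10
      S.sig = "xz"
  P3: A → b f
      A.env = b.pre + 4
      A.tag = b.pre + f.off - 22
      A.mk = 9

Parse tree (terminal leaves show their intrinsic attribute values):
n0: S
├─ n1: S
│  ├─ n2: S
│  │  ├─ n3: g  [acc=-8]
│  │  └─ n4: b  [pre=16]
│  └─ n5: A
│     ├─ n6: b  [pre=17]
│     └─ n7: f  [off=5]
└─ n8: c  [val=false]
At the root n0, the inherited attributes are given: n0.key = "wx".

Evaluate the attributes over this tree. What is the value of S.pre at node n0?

26

1. n0.key = "wx"  [given at root]
2. n1.key = "qz"  ["qz"]
3. n2.key = "qzw"  [S₀.key ++ "w"]
4. n3.acc = -8  [terminal]
5. n4.pre = 16  [terminal]
6. n2.pre = -7  [len(S.key) - 10]
7. n2.sig = "xz"  ["xz"]
8. n5.idx = false  [S₁.pre > -7]
9. n6.pre = 17  [terminal]
10. n7.off = 5  [terminal]
11. n5.env = 21  [b.pre + 4]
12. n5.tag = 0  [b.pre + f.off - 22]
13. n5.mk = 9  [9]
14. n1.pre = 5  [S₁.pre + 12]
15. n1.sig = "xzr"  [S₁.sig ++ "r"]
16. n8.val = false  [terminal]
17. n0.pre = 26  [S₁.pre + 21]
18. n0.sig = "qwx"  ["q" ++ S₀.key]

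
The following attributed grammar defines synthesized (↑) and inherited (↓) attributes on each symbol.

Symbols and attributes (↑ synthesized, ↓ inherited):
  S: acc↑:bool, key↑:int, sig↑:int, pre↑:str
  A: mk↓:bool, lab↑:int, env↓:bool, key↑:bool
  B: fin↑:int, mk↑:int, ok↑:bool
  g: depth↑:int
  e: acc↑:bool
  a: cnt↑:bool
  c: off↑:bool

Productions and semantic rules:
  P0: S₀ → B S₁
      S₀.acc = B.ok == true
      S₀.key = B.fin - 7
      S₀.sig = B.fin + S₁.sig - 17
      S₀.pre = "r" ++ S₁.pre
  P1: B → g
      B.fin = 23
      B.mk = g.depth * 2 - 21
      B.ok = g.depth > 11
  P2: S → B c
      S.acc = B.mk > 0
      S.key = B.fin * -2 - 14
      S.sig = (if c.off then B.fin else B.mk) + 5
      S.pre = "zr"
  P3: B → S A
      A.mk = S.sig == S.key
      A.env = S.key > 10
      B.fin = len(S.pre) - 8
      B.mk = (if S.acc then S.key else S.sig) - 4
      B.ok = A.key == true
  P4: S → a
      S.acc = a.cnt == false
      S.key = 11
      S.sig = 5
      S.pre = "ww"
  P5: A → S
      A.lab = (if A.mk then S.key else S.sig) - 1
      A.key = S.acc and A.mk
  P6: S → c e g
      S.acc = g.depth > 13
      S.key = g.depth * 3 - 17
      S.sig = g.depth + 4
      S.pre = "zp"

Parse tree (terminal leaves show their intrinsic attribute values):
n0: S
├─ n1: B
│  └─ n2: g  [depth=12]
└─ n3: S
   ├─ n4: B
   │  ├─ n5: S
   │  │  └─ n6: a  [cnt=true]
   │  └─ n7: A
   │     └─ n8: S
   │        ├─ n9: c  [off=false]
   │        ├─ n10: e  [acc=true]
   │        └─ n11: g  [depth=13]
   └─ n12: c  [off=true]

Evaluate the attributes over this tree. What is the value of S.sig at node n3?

-1

1. n2.depth = 12  [terminal]
2. n1.fin = 23  [23]
3. n1.mk = 3  [g.depth * 2 - 21]
4. n1.ok = true  [g.depth > 11]
5. n6.cnt = true  [terminal]
6. n5.acc = false  [a.cnt == false]
7. n5.key = 11  [11]
8. n5.sig = 5  [5]
9. n5.pre = "ww"  ["ww"]
10. n7.mk = false  [S.sig == S.key]
11. n7.env = true  [S.key > 10]
12. n9.off = false  [terminal]
13. n10.acc = true  [terminal]
14. n11.depth = 13  [terminal]
15. n8.acc = false  [g.depth > 13]
16. n8.key = 22  [g.depth * 3 - 17]
17. n8.sig = 17  [g.depth + 4]
18. n8.pre = "zp"  ["zp"]
19. n7.lab = 16  [(if A.mk then S.key else S.sig) - 1]
20. n7.key = false  [S.acc and A.mk]
21. n4.fin = -6  [len(S.pre) - 8]
22. n4.mk = 1  [(if S.acc then S.key else S.sig) - 4]
23. n4.ok = false  [A.key == true]
24. n12.off = true  [terminal]
25. n3.acc = true  [B.mk > 0]
26. n3.key = -2  [B.fin * -2 - 14]
27. n3.sig = -1  [(if c.off then B.fin else B.mk) + 5]
28. n3.pre = "zr"  ["zr"]
29. n0.acc = true  [B.ok == true]
30. n0.key = 16  [B.fin - 7]
31. n0.sig = 5  [B.fin + S₁.sig - 17]
32. n0.pre = "rzr"  ["r" ++ S₁.pre]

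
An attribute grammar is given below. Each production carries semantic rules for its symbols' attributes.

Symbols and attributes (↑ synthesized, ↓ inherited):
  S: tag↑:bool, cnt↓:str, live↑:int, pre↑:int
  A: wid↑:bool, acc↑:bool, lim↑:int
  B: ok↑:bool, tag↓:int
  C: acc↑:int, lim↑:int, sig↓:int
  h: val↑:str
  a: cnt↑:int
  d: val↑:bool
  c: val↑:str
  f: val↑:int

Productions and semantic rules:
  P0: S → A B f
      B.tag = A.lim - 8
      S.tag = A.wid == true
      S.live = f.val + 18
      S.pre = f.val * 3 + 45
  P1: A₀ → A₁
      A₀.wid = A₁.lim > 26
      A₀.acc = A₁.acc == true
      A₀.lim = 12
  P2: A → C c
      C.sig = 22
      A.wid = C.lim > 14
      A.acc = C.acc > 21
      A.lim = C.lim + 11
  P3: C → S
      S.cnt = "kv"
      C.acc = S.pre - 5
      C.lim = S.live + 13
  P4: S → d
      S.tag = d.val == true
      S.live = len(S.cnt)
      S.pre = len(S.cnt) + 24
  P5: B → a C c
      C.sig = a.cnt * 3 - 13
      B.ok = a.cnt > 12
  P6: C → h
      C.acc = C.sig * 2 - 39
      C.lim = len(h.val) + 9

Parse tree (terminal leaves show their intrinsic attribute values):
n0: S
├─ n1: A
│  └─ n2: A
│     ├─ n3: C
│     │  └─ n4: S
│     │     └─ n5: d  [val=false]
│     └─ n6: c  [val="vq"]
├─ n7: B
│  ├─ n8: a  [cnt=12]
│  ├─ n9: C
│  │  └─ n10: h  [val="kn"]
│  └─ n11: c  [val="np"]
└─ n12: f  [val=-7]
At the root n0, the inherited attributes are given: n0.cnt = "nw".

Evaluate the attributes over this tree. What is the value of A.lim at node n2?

1. n0.cnt = "nw"  [given at root]
2. n3.sig = 22  [22]
3. n4.cnt = "kv"  ["kv"]
4. n5.val = false  [terminal]
5. n4.tag = false  [d.val == true]
6. n4.live = 2  [len(S.cnt)]
7. n4.pre = 26  [len(S.cnt) + 24]
8. n3.acc = 21  [S.pre - 5]
9. n3.lim = 15  [S.live + 13]
10. n6.val = "vq"  [terminal]
11. n2.wid = true  [C.lim > 14]
12. n2.acc = false  [C.acc > 21]
13. n2.lim = 26  [C.lim + 11]
14. n1.wid = false  [A₁.lim > 26]
15. n1.acc = false  [A₁.acc == true]
16. n1.lim = 12  [12]
17. n7.tag = 4  [A.lim - 8]
18. n8.cnt = 12  [terminal]
19. n9.sig = 23  [a.cnt * 3 - 13]
20. n10.val = "kn"  [terminal]
21. n9.acc = 7  [C.sig * 2 - 39]
22. n9.lim = 11  [len(h.val) + 9]
23. n11.val = "np"  [terminal]
24. n7.ok = false  [a.cnt > 12]
25. n12.val = -7  [terminal]
26. n0.tag = false  [A.wid == true]
27. n0.live = 11  [f.val + 18]
28. n0.pre = 24  [f.val * 3 + 45]

26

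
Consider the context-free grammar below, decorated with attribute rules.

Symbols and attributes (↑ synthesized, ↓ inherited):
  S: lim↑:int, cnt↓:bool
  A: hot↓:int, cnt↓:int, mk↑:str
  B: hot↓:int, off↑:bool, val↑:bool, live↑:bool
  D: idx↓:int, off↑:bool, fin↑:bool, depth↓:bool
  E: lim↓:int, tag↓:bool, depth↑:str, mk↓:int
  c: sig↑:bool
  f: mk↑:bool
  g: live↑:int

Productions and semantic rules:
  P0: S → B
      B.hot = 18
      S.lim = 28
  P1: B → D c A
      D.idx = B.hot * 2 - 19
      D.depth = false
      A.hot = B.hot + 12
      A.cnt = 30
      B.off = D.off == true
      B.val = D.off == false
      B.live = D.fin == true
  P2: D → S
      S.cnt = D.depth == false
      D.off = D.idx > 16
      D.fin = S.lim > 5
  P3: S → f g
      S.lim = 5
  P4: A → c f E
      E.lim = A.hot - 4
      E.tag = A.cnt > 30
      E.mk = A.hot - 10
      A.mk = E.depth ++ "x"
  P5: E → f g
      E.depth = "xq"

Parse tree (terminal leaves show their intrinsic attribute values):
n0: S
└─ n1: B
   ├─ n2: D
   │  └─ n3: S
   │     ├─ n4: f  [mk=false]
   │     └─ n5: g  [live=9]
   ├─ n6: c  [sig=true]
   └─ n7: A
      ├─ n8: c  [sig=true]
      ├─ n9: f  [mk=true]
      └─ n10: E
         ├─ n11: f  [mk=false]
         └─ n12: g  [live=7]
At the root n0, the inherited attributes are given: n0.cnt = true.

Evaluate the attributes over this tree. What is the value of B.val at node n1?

1. n0.cnt = true  [given at root]
2. n1.hot = 18  [18]
3. n2.idx = 17  [B.hot * 2 - 19]
4. n2.depth = false  [false]
5. n3.cnt = true  [D.depth == false]
6. n4.mk = false  [terminal]
7. n5.live = 9  [terminal]
8. n3.lim = 5  [5]
9. n2.off = true  [D.idx > 16]
10. n2.fin = false  [S.lim > 5]
11. n6.sig = true  [terminal]
12. n7.hot = 30  [B.hot + 12]
13. n7.cnt = 30  [30]
14. n8.sig = true  [terminal]
15. n9.mk = true  [terminal]
16. n10.lim = 26  [A.hot - 4]
17. n10.tag = false  [A.cnt > 30]
18. n10.mk = 20  [A.hot - 10]
19. n11.mk = false  [terminal]
20. n12.live = 7  [terminal]
21. n10.depth = "xq"  ["xq"]
22. n7.mk = "xqx"  [E.depth ++ "x"]
23. n1.off = true  [D.off == true]
24. n1.val = false  [D.off == false]
25. n1.live = false  [D.fin == true]
26. n0.lim = 28  [28]

false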